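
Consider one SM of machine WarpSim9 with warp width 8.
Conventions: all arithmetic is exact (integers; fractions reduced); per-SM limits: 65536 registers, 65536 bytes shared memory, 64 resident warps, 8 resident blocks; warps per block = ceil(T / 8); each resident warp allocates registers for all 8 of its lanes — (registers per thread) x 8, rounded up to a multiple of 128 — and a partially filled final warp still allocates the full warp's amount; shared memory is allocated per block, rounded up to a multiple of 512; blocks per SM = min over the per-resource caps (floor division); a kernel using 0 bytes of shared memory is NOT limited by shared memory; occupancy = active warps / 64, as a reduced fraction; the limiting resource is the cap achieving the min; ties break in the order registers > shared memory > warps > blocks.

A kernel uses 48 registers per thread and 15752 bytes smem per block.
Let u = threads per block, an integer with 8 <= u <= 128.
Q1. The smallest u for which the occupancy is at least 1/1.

Answer: u = 121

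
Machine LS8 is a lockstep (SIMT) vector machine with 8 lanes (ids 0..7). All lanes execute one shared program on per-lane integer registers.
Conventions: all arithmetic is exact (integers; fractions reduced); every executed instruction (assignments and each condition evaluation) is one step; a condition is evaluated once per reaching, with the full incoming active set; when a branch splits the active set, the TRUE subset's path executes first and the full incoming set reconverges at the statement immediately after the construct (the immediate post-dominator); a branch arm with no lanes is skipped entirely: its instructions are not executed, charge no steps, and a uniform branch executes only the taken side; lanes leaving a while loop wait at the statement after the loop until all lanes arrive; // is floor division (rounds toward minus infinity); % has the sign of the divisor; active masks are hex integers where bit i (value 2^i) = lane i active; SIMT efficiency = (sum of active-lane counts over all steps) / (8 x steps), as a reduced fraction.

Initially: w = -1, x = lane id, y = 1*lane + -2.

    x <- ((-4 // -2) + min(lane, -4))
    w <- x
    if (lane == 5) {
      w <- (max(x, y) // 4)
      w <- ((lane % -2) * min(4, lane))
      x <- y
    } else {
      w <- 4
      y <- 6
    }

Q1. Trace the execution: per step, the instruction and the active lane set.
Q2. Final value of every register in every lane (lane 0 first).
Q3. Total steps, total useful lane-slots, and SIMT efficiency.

step 0: x <- ((-4 // -2) + min(lane, -4)) 0xff
step 1: w <- x                       0xff
step 2: eval (lane == 5)             0xff
step 3: w <- (max(x, y) // 4)        0x20
step 4: w <- ((lane % -2) * min(4, lane)) 0x20
step 5: x <- y                       0x20
step 6: w <- 4                       0xdf
step 7: y <- 6                       0xdf

Answer: 8 steps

w: 4,4,4,4,4,-4,4,4
x: -2,-2,-2,-2,-2,3,-2,-2
y: 6,6,6,6,6,3,6,6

steps = 8; useful = 41; efficiency = 41/64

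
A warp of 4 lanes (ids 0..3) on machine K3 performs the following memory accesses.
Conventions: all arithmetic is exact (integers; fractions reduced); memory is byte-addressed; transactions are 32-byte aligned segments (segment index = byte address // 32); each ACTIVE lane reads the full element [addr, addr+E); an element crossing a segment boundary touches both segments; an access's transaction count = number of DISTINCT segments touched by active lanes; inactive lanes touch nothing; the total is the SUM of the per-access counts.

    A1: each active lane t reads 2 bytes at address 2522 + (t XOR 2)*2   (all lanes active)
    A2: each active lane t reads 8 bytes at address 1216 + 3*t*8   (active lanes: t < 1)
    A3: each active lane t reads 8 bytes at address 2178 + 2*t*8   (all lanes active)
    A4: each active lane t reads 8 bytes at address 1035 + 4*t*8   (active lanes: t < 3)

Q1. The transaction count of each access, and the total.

A1: 2 transactions
A2: 1 transaction
A3: 2 transactions
A4: 3 transactions

Answer: 2,1,2,3; total 8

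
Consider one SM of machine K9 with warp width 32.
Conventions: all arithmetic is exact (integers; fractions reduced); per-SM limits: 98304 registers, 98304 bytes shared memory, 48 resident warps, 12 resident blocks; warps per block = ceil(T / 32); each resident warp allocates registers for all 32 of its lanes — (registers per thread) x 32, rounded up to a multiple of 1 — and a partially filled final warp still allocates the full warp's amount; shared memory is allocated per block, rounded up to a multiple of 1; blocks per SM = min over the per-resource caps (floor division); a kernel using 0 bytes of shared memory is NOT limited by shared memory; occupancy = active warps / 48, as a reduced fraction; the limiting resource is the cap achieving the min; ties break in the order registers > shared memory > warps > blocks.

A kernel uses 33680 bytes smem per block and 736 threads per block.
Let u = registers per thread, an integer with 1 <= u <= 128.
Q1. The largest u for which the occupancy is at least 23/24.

Answer: u = 66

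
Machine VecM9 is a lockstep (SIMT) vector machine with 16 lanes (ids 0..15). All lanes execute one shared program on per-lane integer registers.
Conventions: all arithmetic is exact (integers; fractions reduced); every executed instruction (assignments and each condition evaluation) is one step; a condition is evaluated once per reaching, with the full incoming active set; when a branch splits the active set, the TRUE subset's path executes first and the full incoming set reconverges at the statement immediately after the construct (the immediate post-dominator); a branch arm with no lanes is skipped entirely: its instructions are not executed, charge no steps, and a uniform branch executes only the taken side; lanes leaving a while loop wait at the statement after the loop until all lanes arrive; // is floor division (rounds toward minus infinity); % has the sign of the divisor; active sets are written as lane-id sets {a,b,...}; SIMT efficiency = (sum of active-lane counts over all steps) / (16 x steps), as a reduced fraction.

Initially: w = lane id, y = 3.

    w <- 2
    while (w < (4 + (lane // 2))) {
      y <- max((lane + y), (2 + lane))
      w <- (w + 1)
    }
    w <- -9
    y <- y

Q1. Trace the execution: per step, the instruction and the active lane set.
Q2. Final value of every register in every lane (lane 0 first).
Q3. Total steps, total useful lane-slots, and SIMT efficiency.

step 0: w <- 2                       {0,1,2,3,4,5,6,7,8,9,10,11,12,13,14,15}
step 1: eval (w < (4 + (lane // 2))) {0,1,2,3,4,5,6,7,8,9,10,11,12,13,14,15}
step 2: y <- max((lane + y), (2 + lane)) {0,1,2,3,4,5,6,7,8,9,10,11,12,13,14,15}
step 3: w <- (w + 1)                 {0,1,2,3,4,5,6,7,8,9,10,11,12,13,14,15}
step 4: eval (w < (4 + (lane // 2))) {0,1,2,3,4,5,6,7,8,9,10,11,12,13,14,15}
step 5: y <- max((lane + y), (2 + lane)) {0,1,2,3,4,5,6,7,8,9,10,11,12,13,14,15}
step 6: w <- (w + 1)                 {0,1,2,3,4,5,6,7,8,9,10,11,12,13,14,15}
step 7: eval (w < (4 + (lane // 2))) {0,1,2,3,4,5,6,7,8,9,10,11,12,13,14,15}
step 8: y <- max((lane + y), (2 + lane)) {2,3,4,5,6,7,8,9,10,11,12,13,14,15}
step 9: w <- (w + 1)                 {2,3,4,5,6,7,8,9,10,11,12,13,14,15}
step 10: eval (w < (4 + (lane // 2))) {2,3,4,5,6,7,8,9,10,11,12,13,14,15}
step 11: y <- max((lane + y), (2 + lane)) {4,5,6,7,8,9,10,11,12,13,14,15}
step 12: w <- (w + 1)                 {4,5,6,7,8,9,10,11,12,13,14,15}
step 13: eval (w < (4 + (lane // 2))) {4,5,6,7,8,9,10,11,12,13,14,15}
step 14: y <- max((lane + y), (2 + lane)) {6,7,8,9,10,11,12,13,14,15}
step 15: w <- (w + 1)                 {6,7,8,9,10,11,12,13,14,15}
step 16: eval (w < (4 + (lane // 2))) {6,7,8,9,10,11,12,13,14,15}
step 17: y <- max((lane + y), (2 + lane)) {8,9,10,11,12,13,14,15}
step 18: w <- (w + 1)                 {8,9,10,11,12,13,14,15}
step 19: eval (w < (4 + (lane // 2))) {8,9,10,11,12,13,14,15}
step 20: y <- max((lane + y), (2 + lane)) {10,11,12,13,14,15}
step 21: w <- (w + 1)                 {10,11,12,13,14,15}
step 22: eval (w < (4 + (lane // 2))) {10,11,12,13,14,15}
step 23: y <- max((lane + y), (2 + lane)) {12,13,14,15}
step 24: w <- (w + 1)                 {12,13,14,15}
step 25: eval (w < (4 + (lane // 2))) {12,13,14,15}
step 26: y <- max((lane + y), (2 + lane)) {14,15}
step 27: w <- (w + 1)                 {14,15}
step 28: eval (w < (4 + (lane // 2))) {14,15}
step 29: w <- -9                      {0,1,2,3,4,5,6,7,8,9,10,11,12,13,14,15}
step 30: y <- y                       {0,1,2,3,4,5,6,7,8,9,10,11,12,13,14,15}

Answer: 31 steps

w: -9,-9,-9,-9,-9,-9,-9,-9,-9,-9,-9,-9,-9,-9,-9,-9
y: 3,5,9,12,19,23,33,38,51,57,73,80,99,107,129,138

steps = 31; useful = 328; efficiency = 328/496 = 41/62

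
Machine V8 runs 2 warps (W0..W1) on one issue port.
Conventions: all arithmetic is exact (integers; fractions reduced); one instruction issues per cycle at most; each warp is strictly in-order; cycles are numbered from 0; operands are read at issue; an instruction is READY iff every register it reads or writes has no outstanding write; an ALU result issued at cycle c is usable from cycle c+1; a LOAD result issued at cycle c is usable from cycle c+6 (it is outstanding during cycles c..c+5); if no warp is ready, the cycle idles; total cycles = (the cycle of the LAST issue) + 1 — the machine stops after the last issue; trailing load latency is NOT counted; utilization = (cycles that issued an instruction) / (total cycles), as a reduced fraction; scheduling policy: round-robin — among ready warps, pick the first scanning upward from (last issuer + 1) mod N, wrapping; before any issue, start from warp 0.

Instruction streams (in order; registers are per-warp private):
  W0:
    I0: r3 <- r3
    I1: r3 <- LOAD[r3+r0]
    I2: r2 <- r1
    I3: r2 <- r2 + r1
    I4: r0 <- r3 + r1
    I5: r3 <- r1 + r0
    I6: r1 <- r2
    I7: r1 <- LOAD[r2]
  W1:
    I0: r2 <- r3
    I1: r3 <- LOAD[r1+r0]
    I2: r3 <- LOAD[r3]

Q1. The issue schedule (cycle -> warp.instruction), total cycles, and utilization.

cycle 0: W0.I0
cycle 1: W1.I0
cycle 2: W0.I1
cycle 3: W1.I1
cycle 4: W0.I2
cycle 5: W0.I3
cycle 6: idle
cycle 7: idle
cycle 8: W0.I4
cycle 9: W1.I2
cycle 10: W0.I5
cycle 11: W0.I6
cycle 12: W0.I7

Answer: 13 cycles, utilization 11/13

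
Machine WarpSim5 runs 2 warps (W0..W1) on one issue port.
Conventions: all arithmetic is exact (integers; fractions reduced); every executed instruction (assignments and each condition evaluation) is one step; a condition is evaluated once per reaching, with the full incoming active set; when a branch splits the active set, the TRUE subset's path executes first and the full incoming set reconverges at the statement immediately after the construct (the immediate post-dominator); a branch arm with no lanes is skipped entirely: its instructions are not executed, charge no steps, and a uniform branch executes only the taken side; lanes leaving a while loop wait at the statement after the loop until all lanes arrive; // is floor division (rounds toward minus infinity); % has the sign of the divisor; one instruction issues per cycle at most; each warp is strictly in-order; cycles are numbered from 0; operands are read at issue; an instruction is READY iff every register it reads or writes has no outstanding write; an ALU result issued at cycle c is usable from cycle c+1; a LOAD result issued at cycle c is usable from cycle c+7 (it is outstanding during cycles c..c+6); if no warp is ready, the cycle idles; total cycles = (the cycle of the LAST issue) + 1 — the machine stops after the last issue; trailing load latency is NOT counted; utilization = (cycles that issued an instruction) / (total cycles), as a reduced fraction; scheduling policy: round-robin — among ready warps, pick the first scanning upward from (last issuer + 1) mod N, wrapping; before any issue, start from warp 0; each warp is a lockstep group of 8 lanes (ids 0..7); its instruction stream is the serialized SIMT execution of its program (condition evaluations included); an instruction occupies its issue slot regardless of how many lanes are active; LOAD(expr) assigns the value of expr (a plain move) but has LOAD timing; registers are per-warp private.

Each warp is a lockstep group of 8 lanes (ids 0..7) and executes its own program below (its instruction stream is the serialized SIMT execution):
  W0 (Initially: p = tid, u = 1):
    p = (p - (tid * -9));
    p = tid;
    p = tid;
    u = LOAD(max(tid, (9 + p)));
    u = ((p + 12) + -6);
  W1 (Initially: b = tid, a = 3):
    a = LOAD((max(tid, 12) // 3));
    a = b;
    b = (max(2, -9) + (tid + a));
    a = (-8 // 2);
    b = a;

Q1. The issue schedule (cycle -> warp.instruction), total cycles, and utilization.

cycle 0: W0.I0
cycle 1: W1.I0
cycle 2: W0.I1
cycle 3: W0.I2
cycle 4: W0.I3
cycle 5: idle
cycle 6: idle
cycle 7: idle
cycle 8: W1.I1
cycle 9: W1.I2
cycle 10: W1.I3
cycle 11: W0.I4
cycle 12: W1.I4

Answer: 13 cycles, utilization 10/13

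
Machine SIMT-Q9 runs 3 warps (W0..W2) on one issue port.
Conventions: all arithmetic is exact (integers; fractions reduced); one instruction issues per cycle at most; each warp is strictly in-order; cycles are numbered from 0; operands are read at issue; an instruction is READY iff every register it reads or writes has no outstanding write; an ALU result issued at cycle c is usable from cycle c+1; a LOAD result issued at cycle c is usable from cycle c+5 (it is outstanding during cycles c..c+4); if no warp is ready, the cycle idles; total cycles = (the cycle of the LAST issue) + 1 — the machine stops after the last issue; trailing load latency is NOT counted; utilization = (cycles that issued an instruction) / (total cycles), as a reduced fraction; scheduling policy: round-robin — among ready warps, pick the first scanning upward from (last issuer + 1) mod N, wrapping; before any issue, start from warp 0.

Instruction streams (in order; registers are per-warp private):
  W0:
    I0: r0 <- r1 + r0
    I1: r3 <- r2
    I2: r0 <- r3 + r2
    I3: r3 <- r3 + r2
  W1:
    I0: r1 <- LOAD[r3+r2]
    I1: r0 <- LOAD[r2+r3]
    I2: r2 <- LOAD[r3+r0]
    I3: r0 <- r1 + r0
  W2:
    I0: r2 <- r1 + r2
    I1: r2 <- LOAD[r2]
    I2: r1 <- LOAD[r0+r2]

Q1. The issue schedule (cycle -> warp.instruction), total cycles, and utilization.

cycle 0: W0.I0
cycle 1: W1.I0
cycle 2: W2.I0
cycle 3: W0.I1
cycle 4: W1.I1
cycle 5: W2.I1
cycle 6: W0.I2
cycle 7: W0.I3
cycle 8: idle
cycle 9: W1.I2
cycle 10: W2.I2
cycle 11: W1.I3

Answer: 12 cycles, utilization 11/12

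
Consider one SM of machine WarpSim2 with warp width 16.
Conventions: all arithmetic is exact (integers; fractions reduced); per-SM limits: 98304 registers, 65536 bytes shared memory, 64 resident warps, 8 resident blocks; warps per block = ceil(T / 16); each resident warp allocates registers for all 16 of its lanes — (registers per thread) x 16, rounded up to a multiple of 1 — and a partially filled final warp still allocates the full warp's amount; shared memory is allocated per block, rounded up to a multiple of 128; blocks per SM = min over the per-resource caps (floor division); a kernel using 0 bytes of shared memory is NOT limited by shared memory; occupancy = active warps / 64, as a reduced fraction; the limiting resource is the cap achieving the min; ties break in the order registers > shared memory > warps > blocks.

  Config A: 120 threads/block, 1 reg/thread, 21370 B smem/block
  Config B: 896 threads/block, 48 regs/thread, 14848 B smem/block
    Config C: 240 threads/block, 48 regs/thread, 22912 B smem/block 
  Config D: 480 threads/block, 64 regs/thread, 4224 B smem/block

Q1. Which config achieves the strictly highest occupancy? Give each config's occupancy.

occupancies: A 3/8, B 7/8, C 15/32, D 15/16

Answer: D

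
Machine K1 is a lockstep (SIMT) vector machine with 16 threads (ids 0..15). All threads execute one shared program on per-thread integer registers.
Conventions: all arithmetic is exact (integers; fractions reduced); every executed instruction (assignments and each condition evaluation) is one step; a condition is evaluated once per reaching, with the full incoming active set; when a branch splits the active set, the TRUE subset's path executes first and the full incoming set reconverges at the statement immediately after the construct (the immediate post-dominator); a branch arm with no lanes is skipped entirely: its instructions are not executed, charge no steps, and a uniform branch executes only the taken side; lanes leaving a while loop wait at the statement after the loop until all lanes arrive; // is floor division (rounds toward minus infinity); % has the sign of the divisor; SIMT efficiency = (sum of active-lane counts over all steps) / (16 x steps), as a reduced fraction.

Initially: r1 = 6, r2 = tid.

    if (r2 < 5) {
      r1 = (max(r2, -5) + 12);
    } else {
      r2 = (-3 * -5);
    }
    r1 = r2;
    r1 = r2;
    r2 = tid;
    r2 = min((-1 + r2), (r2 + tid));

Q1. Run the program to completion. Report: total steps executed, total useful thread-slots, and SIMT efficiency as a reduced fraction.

Answer: 7 steps, 96 useful, 6/7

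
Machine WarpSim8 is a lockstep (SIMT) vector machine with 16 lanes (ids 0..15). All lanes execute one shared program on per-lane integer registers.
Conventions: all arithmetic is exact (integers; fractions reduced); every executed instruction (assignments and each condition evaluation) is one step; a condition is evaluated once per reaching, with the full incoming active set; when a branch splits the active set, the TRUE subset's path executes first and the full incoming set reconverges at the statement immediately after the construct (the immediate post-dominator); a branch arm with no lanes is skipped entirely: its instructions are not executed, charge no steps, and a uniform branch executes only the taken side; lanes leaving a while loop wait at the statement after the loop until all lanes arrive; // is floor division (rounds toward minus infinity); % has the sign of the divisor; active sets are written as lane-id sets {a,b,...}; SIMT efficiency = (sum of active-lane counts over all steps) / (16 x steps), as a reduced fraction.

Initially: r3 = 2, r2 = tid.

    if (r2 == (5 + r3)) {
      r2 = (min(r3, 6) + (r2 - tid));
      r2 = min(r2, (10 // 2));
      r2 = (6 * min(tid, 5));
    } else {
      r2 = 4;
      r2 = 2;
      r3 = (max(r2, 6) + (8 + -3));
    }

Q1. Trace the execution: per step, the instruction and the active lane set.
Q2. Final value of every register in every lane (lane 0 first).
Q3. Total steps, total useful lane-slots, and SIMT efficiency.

step 0: eval (r2 == (5 + r3))        {0,1,2,3,4,5,6,7,8,9,10,11,12,13,14,15}
step 1: r2 <- (min(r3, 6) + (r2 - tid)) {7}
step 2: r2 <- min(r2, (10 // 2))     {7}
step 3: r2 <- (6 * min(tid, 5))      {7}
step 4: r2 <- 4                      {0,1,2,3,4,5,6,8,9,10,11,12,13,14,15}
step 5: r2 <- 2                      {0,1,2,3,4,5,6,8,9,10,11,12,13,14,15}
step 6: r3 <- (max(r2, 6) + (8 + -3)) {0,1,2,3,4,5,6,8,9,10,11,12,13,14,15}

Answer: 7 steps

r3: 11,11,11,11,11,11,11,2,11,11,11,11,11,11,11,11
r2: 2,2,2,2,2,2,2,30,2,2,2,2,2,2,2,2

steps = 7; useful = 64; efficiency = 64/112 = 4/7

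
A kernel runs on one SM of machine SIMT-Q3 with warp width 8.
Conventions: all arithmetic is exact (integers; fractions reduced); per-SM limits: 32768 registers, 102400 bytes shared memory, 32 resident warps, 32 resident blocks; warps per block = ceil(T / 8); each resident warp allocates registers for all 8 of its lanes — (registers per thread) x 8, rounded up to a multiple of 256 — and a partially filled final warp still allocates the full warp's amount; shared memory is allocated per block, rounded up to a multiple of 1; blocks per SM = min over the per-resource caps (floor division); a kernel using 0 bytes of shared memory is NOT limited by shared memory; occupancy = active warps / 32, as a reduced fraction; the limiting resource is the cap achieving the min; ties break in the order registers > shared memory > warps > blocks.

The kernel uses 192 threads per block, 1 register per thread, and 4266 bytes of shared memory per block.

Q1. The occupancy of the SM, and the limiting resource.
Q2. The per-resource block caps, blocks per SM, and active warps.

Answer: occupancy 3/4, limited by warps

registers: 5 blocks
shared memory: 24 blocks
warps: 1 block
blocks: 32 blocks

Answer: 1 block, 24 active warps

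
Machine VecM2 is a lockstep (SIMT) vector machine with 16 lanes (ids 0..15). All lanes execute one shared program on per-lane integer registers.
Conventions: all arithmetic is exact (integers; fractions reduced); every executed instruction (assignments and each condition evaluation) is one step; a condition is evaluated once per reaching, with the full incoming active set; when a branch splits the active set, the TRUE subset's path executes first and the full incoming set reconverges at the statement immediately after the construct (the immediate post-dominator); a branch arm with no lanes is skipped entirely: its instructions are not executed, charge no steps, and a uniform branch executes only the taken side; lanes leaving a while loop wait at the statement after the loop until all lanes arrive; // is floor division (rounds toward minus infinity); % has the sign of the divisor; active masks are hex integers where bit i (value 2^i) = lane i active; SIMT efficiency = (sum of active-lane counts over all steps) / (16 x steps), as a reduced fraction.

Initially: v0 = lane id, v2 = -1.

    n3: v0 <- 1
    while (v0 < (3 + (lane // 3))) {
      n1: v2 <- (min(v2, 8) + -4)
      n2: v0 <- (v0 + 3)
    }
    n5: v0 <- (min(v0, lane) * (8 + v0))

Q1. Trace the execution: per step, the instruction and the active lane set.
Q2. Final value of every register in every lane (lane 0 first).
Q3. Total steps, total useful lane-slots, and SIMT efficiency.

step 0: v0 <- 1                      0xffff
step 1: eval (v0 < (3 + (lane // 3))) 0xffff
step 2: v2 <- (min(v2, 8) + -4)      0xffff
step 3: v0 <- (v0 + 3)               0xffff
step 4: eval (v0 < (3 + (lane // 3))) 0xffff
step 5: v2 <- (min(v2, 8) + -4)      0xffc0
step 6: v0 <- (v0 + 3)               0xffc0
step 7: eval (v0 < (3 + (lane // 3))) 0xffc0
step 8: v2 <- (min(v2, 8) + -4)      0x8000
step 9: v0 <- (v0 + 3)               0x8000
step 10: eval (v0 < (3 + (lane // 3))) 0x8000
step 11: v0 <- (min(v0, lane) * (8 + v0)) 0xffff

Answer: 12 steps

v0: 0,12,24,36,48,48,90,105,105,105,105,105,105,105,105,180
v2: -5,-5,-5,-5,-5,-5,-9,-9,-9,-9,-9,-9,-9,-9,-9,-13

steps = 12; useful = 129; efficiency = 129/192 = 43/64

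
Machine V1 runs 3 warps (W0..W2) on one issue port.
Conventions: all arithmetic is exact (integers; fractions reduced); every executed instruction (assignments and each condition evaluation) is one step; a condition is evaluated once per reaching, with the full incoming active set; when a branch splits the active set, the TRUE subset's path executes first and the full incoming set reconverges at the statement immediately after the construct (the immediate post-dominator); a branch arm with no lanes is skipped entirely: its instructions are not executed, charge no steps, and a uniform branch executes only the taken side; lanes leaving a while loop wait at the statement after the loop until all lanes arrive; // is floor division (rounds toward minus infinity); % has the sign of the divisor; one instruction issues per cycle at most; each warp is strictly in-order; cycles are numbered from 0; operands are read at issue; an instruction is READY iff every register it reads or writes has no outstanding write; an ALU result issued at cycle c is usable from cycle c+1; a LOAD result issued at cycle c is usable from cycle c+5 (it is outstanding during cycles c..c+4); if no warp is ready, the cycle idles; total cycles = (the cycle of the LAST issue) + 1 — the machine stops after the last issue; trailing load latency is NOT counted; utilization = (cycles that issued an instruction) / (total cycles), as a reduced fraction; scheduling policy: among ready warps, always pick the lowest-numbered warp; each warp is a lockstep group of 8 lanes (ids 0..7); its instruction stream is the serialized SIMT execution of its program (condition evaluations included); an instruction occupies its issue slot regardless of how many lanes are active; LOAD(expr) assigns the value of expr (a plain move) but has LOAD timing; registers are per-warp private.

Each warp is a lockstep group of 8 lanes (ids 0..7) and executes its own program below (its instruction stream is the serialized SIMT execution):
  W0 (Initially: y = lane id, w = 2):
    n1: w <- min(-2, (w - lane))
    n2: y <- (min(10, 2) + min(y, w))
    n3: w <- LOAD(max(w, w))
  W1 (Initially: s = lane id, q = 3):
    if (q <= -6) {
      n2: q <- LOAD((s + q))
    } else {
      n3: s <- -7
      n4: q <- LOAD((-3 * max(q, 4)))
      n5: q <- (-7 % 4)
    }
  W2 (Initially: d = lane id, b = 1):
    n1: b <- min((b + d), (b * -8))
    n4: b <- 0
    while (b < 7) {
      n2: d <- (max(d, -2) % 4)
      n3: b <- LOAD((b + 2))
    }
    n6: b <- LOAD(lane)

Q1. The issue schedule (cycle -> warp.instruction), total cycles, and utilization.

cycle 0: W0.I0
cycle 1: W0.I1
cycle 2: W0.I2
cycle 3: W1.I0
cycle 4: W1.I1
cycle 5: W1.I2
cycle 6: W2.I0
cycle 7: W2.I1
cycle 8: W2.I2
cycle 9: W2.I3
cycle 10: W1.I3
cycle 11: W2.I4
cycle 12: idle
cycle 13: idle
cycle 14: idle
cycle 15: idle
cycle 16: W2.I5
cycle 17: W2.I6
cycle 18: W2.I7
cycle 19: idle
cycle 20: idle
cycle 21: idle
cycle 22: idle
cycle 23: W2.I8
cycle 24: W2.I9
cycle 25: W2.I10
cycle 26: idle
cycle 27: idle
cycle 28: idle
cycle 29: idle
cycle 30: W2.I11
cycle 31: W2.I12
cycle 32: W2.I13
cycle 33: idle
cycle 34: idle
cycle 35: idle
cycle 36: idle
cycle 37: W2.I14
cycle 38: W2.I15

Answer: 39 cycles, utilization 23/39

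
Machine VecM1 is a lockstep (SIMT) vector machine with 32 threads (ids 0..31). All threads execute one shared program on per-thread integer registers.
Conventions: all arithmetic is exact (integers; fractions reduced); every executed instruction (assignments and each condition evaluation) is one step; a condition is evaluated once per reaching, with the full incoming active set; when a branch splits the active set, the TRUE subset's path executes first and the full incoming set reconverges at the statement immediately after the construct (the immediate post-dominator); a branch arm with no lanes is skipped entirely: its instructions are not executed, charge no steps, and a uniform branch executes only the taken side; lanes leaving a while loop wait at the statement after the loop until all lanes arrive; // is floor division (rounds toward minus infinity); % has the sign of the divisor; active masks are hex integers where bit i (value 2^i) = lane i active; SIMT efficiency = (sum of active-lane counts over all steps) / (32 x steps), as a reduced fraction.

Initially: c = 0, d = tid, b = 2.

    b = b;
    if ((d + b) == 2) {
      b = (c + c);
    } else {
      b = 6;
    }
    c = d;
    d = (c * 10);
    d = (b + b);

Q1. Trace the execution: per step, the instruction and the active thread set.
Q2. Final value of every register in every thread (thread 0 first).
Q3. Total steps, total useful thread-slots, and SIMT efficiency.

step 0: b <- b                       0xffffffff
step 1: eval ((d + b) == 2)          0xffffffff
step 2: b <- (c + c)                 0x00000001
step 3: b <- 6                       0xfffffffe
step 4: c <- d                       0xffffffff
step 5: d <- (c * 10)                0xffffffff
step 6: d <- (b + b)                 0xffffffff

Answer: 7 steps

c: 0,1,2,3,4,5,6,7,8,9,10,11,12,13,14,15,16,17,18,19,20,21,22,23,24,25,26,27,28,29,30,31
d: 0,12,12,12,12,12,12,12,12,12,12,12,12,12,12,12,12,12,12,12,12,12,12,12,12,12,12,12,12,12,12,12
b: 0,6,6,6,6,6,6,6,6,6,6,6,6,6,6,6,6,6,6,6,6,6,6,6,6,6,6,6,6,6,6,6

steps = 7; useful = 192; efficiency = 192/224 = 6/7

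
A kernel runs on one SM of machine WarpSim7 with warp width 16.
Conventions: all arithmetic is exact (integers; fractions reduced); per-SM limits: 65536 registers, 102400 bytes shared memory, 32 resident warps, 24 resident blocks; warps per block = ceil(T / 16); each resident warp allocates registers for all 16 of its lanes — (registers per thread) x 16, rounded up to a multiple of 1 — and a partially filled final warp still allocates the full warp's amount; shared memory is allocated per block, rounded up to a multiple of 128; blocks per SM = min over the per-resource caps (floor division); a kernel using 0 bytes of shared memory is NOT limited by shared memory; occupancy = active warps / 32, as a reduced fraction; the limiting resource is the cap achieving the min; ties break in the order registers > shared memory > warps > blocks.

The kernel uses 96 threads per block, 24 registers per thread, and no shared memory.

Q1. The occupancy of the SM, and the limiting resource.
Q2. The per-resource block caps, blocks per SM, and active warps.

Answer: occupancy 15/16, limited by warps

registers: 28 blocks
shared memory: no limit (kernel uses none)
warps: 5 blocks
blocks: 24 blocks

Answer: 5 blocks, 30 active warps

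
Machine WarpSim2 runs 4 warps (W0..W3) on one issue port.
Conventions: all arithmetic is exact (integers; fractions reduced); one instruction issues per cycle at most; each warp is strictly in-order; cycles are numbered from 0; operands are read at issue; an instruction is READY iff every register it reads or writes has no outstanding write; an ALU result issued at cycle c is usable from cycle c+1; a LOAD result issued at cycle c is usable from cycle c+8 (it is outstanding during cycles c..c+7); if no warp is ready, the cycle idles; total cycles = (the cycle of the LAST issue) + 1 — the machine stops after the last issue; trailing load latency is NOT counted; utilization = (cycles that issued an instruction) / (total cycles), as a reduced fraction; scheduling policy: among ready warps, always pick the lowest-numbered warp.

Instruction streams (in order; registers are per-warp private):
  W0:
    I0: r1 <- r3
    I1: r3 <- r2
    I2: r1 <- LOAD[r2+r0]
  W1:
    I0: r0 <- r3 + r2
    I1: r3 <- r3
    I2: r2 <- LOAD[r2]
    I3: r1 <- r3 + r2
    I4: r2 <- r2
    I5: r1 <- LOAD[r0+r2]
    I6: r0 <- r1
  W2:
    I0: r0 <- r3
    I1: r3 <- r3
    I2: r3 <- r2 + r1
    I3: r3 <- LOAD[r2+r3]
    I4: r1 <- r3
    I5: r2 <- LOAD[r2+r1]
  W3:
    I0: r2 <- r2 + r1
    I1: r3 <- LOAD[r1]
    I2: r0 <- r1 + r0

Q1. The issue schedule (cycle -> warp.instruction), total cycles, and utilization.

cycle 0: W0.I0
cycle 1: W0.I1
cycle 2: W0.I2
cycle 3: W1.I0
cycle 4: W1.I1
cycle 5: W1.I2
cycle 6: W2.I0
cycle 7: W2.I1
cycle 8: W2.I2
cycle 9: W2.I3
cycle 10: W3.I0
cycle 11: W3.I1
cycle 12: W3.I2
cycle 13: W1.I3
cycle 14: W1.I4
cycle 15: W1.I5
cycle 16: idle
cycle 17: W2.I4
cycle 18: W2.I5
cycle 19: idle
cycle 20: idle
cycle 21: idle
cycle 22: idle
cycle 23: W1.I6

Answer: 24 cycles, utilization 19/24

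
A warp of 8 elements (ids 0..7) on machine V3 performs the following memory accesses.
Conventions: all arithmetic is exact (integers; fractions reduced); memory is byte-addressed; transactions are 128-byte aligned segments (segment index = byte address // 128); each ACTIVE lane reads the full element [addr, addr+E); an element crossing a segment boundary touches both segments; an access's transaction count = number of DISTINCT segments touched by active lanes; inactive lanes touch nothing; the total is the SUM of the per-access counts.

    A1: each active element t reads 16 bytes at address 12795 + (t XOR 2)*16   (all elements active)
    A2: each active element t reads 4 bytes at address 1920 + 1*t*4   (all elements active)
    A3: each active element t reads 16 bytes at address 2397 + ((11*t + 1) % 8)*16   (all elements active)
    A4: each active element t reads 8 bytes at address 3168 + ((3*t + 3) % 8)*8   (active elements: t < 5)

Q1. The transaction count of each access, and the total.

A1: 2 transactions
A2: 1 transaction
A3: 2 transactions
A4: 2 transactions

Answer: 2,1,2,2; total 7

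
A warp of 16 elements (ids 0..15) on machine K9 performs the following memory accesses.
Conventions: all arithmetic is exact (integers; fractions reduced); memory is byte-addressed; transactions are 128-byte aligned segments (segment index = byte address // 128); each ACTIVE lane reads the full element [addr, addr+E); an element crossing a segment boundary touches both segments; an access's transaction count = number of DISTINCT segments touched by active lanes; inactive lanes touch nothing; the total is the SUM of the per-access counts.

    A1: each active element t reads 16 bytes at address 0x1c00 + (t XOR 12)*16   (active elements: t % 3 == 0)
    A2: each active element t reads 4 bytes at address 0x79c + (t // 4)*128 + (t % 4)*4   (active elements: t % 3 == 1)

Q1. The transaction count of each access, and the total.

A1: 2 transactions
A2: 4 transactions

Answer: 2,4; total 6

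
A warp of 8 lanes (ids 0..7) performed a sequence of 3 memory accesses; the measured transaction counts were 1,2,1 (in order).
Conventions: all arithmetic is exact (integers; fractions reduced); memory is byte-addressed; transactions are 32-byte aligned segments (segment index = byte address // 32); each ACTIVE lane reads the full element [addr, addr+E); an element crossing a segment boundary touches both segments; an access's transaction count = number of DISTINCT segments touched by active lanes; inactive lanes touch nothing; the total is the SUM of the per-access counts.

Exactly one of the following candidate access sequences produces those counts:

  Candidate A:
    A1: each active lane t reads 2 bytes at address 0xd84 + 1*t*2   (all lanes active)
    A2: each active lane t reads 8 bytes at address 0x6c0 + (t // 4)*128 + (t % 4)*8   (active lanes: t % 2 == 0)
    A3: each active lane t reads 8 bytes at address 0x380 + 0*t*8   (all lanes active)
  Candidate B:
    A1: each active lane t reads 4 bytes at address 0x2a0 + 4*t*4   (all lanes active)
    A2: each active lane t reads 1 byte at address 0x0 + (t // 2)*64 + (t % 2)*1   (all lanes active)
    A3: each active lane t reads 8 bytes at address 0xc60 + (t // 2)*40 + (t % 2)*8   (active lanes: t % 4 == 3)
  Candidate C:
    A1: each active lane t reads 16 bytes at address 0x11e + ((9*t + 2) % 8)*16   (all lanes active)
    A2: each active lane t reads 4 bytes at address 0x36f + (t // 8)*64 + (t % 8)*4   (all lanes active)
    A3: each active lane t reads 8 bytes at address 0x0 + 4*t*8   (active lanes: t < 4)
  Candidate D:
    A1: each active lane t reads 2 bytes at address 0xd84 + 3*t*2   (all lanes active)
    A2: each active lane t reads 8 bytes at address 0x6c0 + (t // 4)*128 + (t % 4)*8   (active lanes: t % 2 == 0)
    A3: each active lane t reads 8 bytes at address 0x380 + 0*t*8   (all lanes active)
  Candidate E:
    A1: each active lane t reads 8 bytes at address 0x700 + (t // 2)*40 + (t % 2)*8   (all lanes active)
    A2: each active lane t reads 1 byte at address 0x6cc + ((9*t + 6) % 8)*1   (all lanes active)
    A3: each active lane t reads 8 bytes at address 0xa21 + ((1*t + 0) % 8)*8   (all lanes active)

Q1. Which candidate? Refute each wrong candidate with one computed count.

B: A1 gives 4 transactions, not 1
C: A1 gives 5 transactions, not 1
D: A1 gives 2 transactions, not 1
E: A1 gives 5 transactions, not 1
A: all counts match (1,2,1)

Answer: A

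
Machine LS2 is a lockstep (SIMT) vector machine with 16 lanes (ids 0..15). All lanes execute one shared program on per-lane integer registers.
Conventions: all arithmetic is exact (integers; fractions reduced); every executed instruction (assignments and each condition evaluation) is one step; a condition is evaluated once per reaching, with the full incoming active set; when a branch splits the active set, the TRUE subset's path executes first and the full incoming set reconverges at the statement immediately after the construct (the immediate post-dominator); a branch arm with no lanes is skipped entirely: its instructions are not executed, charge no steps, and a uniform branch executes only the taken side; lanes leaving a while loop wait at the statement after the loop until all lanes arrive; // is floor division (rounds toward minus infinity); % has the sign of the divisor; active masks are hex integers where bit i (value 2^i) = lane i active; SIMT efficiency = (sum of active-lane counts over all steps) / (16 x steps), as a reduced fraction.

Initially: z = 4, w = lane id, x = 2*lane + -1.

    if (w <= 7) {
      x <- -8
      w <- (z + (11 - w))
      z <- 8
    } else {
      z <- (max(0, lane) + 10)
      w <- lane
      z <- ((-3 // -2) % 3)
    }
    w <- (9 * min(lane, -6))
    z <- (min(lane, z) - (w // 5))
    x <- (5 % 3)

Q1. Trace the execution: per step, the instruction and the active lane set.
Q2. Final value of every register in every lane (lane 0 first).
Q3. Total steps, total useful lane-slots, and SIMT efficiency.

step 0: eval (w <= 7)                0xffff
step 1: x <- -8                      0x00ff
step 2: w <- (z + (11 - w))          0x00ff
step 3: z <- 8                       0x00ff
step 4: z <- (max(0, lane) + 10)     0xff00
step 5: w <- lane                    0xff00
step 6: z <- ((-3 // -2) % 3)        0xff00
step 7: w <- (9 * min(lane, -6))     0xffff
step 8: z <- (min(lane, z) - (w // 5)) 0xffff
step 9: x <- (5 % 3)                 0xffff

Answer: 10 steps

z: 11,12,13,14,15,16,17,18,12,12,12,12,12,12,12,12
w: -54,-54,-54,-54,-54,-54,-54,-54,-54,-54,-54,-54,-54,-54,-54,-54
x: 2,2,2,2,2,2,2,2,2,2,2,2,2,2,2,2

steps = 10; useful = 112; efficiency = 112/160 = 7/10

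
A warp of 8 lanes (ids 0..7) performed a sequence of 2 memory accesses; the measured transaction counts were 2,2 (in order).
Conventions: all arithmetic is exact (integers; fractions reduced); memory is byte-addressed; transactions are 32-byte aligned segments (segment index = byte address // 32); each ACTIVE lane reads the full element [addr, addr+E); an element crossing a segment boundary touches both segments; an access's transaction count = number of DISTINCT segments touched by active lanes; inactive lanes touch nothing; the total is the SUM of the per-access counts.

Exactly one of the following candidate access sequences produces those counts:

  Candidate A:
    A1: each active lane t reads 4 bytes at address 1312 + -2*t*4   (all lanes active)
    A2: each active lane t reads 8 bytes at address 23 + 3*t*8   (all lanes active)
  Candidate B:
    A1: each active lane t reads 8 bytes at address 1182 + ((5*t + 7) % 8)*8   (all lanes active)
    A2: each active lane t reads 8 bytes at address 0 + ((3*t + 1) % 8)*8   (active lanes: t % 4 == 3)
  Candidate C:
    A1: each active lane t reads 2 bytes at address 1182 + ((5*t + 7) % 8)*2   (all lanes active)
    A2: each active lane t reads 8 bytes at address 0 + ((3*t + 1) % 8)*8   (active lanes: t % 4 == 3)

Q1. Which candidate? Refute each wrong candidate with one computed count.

A: A1 gives 3 transactions, not 2
B: A1 gives 3 transactions, not 2
C: all counts match (2,2)

Answer: C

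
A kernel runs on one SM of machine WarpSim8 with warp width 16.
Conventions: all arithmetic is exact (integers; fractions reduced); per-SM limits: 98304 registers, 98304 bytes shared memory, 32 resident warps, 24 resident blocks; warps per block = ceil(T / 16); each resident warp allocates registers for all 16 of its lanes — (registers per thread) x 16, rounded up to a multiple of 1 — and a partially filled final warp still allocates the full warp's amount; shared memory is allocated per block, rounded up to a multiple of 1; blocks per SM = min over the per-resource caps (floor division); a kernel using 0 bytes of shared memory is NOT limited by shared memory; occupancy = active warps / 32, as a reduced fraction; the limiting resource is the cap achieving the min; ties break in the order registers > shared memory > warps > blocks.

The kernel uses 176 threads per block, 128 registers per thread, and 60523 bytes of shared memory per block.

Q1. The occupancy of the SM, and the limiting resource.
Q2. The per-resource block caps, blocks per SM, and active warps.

Answer: occupancy 11/32, limited by shared memory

registers: 4 blocks
shared memory: 1 block
warps: 2 blocks
blocks: 24 blocks

Answer: 1 block, 11 active warps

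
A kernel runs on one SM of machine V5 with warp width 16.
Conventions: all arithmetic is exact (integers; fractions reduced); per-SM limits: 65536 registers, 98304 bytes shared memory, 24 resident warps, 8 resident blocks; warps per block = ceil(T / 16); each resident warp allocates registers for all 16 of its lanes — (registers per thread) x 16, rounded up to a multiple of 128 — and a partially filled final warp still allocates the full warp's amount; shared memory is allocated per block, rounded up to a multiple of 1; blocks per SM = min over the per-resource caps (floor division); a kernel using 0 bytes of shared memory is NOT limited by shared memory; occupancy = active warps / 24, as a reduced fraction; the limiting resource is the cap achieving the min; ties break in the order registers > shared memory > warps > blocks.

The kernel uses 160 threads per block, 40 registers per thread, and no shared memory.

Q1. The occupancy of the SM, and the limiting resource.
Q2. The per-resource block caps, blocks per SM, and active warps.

Answer: occupancy 5/6, limited by warps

registers: 10 blocks
shared memory: no limit (kernel uses none)
warps: 2 blocks
blocks: 8 blocks

Answer: 2 blocks, 20 active warps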